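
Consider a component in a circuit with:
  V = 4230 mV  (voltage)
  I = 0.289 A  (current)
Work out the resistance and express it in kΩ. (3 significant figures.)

Rearranging V = I·R for R: R = V/I.
V = 4230 mV = 4.230 V; I = 0.289 A.
R = 14.64 Ω
14.64 Ω × (1 kΩ / 1000 Ω) = 0.01464 kΩ

0.0146 kΩ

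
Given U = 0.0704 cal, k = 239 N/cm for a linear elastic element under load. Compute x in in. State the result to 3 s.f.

Rearranging U = ½k·x² for x: x = √(2U/k).
U = 0.0704 cal = 0.2946 J; k = 239 N/cm = 23900 N/m.
x = 0.004965 m
0.004965 m × (1 in / 0.02540 m) = 0.1955 in

0.195 in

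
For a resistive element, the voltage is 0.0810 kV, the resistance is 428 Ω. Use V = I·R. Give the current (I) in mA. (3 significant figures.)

From Ohm's law: I = V/R.
V = 0.0810 kV = 81.00 V; R = 428 Ω.
I = 0.1893 A
0.1893 A × (1 mA / 0.001000 A) = 189.3 mA

189 mA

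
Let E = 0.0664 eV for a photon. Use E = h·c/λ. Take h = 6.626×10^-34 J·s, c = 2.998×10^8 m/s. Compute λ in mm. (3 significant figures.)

0.0187 mm

Rearranging E = h·c/λ for λ: λ = hc/E.
E = 0.0664 eV = 1.064×10^-20 J; h = 6.626×10^-34 J·s; c = 2.998×10^8 m/s.
λ = 1.867×10^-5 m
1.867×10^-5 m × (1 mm / 0.001000 m) = 0.01867 mm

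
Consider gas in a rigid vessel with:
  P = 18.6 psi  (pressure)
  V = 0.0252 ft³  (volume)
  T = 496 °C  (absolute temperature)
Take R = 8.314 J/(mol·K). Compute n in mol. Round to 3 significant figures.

From the ideal-gas law: n = PV/(RT).
P = 18.6 psi = 1.282×10^5 Pa; V = 0.0252 ft³ = 7.136×10^-4 m³; T = 496 °C = 769.1 K; R = 8.314 J/(mol·K).
n = 0.01431 mol

0.0143 mol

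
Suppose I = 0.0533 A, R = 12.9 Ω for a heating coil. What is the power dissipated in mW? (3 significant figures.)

P is given directly by: P = I²R.
I = 0.0533 A; R = 12.9 Ω.
P = 0.03665 W  (the unit combination reduces to kg·m²/s³ = W)
0.03665 W × (1 mW / 0.001000 W) = 36.65 mW

36.6 mW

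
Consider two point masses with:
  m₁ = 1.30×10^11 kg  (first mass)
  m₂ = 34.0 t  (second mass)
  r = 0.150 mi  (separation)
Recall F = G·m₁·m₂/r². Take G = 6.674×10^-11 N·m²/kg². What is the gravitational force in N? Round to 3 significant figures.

F is given directly by: F = Gm₁m₂/r².
m₁ = 1.30×10^11 kg; m₂ = 34.0 t = 34000 kg; r = 0.150 mi = 241.4 m; G = 6.674×10^-11 N·m²/kg².
F = 5.062 N  (the unit combination reduces to kg·m/s² = N)

5.06 N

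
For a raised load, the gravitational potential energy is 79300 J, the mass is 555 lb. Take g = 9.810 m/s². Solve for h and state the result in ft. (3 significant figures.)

Rearranging: h = PE/(m·g).
PE = 79300 J; m = 555 lb = 251.7 kg; g = 9.810 m/s².
h = 32.11 m
32.11 m × (1 ft / 0.3048 m) = 105.3 ft

105 ft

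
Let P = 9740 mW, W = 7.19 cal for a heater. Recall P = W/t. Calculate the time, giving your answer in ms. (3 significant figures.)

3090 ms

Rearranging P = W/t for t: t = W/P.
P = 9740 mW = 9.740 W; W = 7.19 cal = 30.08 J.
t = 3.089 s
3.089 s × (1 ms / 0.001000 s) = 3089 ms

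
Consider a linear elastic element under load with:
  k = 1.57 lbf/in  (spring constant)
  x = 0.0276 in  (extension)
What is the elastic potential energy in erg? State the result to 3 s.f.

Directly: U = ½kx².
k = 1.57 lbf/in = 274.9 N/m; x = 0.0276 in = 7.010×10^-4 m.
U = 6.756×10^-5 J  (the unit combination reduces to kg·m²/s² = J)
6.756×10^-5 J × (1 erg / 1.000×10^-7 J) = 675.6 erg

676 erg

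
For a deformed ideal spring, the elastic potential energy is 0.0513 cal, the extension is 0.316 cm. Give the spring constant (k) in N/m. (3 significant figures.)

43000 N/m

Rearranging: k = 2U/x².
U = 0.0513 cal = 0.2146 J; x = 0.316 cm = 0.003160 m.
k = 42990 N/m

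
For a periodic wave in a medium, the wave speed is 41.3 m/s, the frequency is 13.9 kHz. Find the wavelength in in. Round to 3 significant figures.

0.117 in

Solving v = f·λ for λ: λ = v/f.
v = 41.3 m/s; f = 13.9 kHz = 13900 Hz.
λ = 0.002971 m
0.002971 m × (1 in / 0.02540 m) = 0.1170 in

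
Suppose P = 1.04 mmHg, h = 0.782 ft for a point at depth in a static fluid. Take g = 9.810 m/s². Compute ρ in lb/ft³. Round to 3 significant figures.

3.70 lb/ft³

Solving P = ρ·g·h for ρ: ρ = P/(g·h).
P = 1.04 mmHg = 138.7 Pa; h = 0.782 ft = 0.2384 m; g = 9.810 m/s².
ρ = 59.30 kg/m³
59.30 kg/m³ × (1 lb/ft³ / 16.02 kg/m³) = 3.702 lb/ft³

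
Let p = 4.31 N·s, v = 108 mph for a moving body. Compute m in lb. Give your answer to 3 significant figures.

Rearranging p = m·v for m: m = p/v.
p = 4.31 N·s = 4.310 kg·m/s; v = 108 mph = 48.28 m/s.
m = 0.08927 kg
0.08927 kg × (1 lb / 0.4536 kg) = 0.1968 lb

0.197 lb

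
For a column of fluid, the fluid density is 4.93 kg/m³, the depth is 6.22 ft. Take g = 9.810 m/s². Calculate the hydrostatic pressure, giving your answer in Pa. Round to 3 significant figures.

P is given directly by: P = ρgh.
ρ = 4.93 kg/m³; h = 6.22 ft = 1.896 m; g = 9.810 m/s².
P = 91.69 Pa  (the unit combination reduces to kg/(m·s²) = Pa)

91.7 Pa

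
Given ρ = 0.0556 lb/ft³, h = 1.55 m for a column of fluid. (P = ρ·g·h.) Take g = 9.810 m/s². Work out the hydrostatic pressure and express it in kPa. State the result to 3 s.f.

0.0135 kPa

Directly: P = ρgh.
ρ = 0.0556 lb/ft³ = 0.8906 kg/m³; h = 1.55 m; g = 9.810 m/s².
P = 13.54 Pa
13.54 Pa × (1 kPa / 1000 Pa) = 0.01354 kPa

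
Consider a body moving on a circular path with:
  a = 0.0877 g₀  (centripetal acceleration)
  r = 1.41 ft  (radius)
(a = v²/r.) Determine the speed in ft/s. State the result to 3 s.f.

1.99 ft/s

Rearranging: v = √(a·r).
a = 0.0877 g₀ = 0.8600 m/s²; r = 1.41 ft = 0.4298 m.
v = 0.6080 m/s
0.6080 m/s × (1 ft/s / 0.3048 m/s) = 1.995 ft/s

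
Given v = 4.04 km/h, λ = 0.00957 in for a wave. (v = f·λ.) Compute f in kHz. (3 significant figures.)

4.62 kHz

Rearranging: f = v/λ.
v = 4.04 km/h = 1.122 m/s; λ = 0.00957 in = 2.431×10^-4 m.
f = 4617 Hz
4617 Hz × (1 kHz / 1000 Hz) = 4.617 kHz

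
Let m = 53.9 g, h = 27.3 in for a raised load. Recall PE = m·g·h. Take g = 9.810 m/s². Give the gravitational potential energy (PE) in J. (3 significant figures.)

PE is given directly by: PE = mgh.
m = 53.9 g = 0.05390 kg; h = 27.3 in = 0.6934 m; g = 9.810 m/s².
PE = 0.3667 J

0.367 J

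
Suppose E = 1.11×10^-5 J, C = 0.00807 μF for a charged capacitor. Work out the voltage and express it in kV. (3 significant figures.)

0.0524 kV

Rearranging E = ½C·V² for V: V = √(2E/C).
E = 1.11×10^-5 J; C = 0.00807 μF = 8.070×10^-9 F.
V = 52.45 V
52.45 V × (1 kV / 1000 V) = 0.05245 kV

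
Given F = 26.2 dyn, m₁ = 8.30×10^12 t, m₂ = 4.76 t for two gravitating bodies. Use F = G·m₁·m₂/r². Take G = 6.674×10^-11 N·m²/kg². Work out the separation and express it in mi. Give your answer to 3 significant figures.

1970 mi

From Newton's law of gravitation: r = √(G·m₁m₂/F).
F = 26.2 dyn = 2.620×10^-4 N; m₁ = 8.30×10^12 t = 8.300×10^15 kg; m₂ = 4.76 t = 4760 kg; G = 6.674×10^-11 N·m²/kg².
r = 3.172×10^6 m
3.172×10^6 m × (1 mi / 1609 m) = 1971 mi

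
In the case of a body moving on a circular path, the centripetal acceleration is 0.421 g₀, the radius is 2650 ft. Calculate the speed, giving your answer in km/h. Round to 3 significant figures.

Solving a = v²/r for v: v = √(a·r).
a = 0.421 g₀ = 4.129 m/s²; r = 2650 ft = 807.7 m.
v = 57.75 m/s
57.75 m/s × (1 km/h / 0.2778 m/s) = 207.9 km/h

208 km/h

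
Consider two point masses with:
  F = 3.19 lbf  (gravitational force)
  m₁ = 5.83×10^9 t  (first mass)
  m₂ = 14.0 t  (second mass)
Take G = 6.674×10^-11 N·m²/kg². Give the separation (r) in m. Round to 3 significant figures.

620 m

Rearranging: r = √(G·m₁m₂/F).
F = 3.19 lbf = 14.19 N; m₁ = 5.83×10^9 t = 5.830×10^12 kg; m₂ = 14.0 t = 14000 kg; G = 6.674×10^-11 N·m²/kg².
r = 619.6 m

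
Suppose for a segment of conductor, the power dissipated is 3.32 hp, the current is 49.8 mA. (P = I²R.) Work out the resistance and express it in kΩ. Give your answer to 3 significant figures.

998 kΩ

Rearranging: R = P/I².
P = 3.32 hp = 2476 W; I = 49.8 mA = 0.04980 A.
R = 9.983×10^5 Ω
9.983×10^5 Ω × (1 kΩ / 1000 Ω) = 998.3 kΩ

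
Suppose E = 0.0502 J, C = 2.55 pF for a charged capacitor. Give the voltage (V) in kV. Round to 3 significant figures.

198 kV

Rearranging E = ½C·V² for V: V = √(2E/C).
E = 0.0502 J; C = 2.55 pF = 2.550×10^-12 F.
V = 1.984×10^5 V
1.984×10^5 V × (1 kV / 1000 V) = 198.4 kV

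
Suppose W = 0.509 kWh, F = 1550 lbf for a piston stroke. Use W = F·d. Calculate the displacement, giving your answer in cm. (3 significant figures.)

Solving W = F·d for d: d = W/F.
W = 0.509 kWh = 1.832×10^6 J; F = 1550 lbf = 6895 N.
d = 265.8 m
265.8 m × (1 cm / 0.01000 m) = 26577 cm

26600 cm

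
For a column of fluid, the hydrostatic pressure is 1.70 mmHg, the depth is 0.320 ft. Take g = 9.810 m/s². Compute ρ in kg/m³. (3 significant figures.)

Rearranging P = ρ·g·h for ρ: ρ = P/(g·h).
P = 1.70 mmHg = 226.6 Pa; h = 0.320 ft = 0.09754 m; g = 9.810 m/s².
ρ = 236.9 kg/m³

237 kg/m³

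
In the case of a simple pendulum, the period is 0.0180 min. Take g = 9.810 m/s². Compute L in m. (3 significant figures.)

Rearranging: L = g·(T/2π)².
T = 0.0180 min = 1.080 s; g = 9.810 m/s².
L = 0.2898 m

0.290 m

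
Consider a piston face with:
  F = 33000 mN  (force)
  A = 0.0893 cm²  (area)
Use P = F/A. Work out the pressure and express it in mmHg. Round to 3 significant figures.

27700 mmHg

Directly: P = F/A.
F = 33000 mN = 33.00 N; A = 0.0893 cm² = 8.930×10^-6 m².
P = 3.695×10^6 Pa
3.695×10^6 Pa × (1 mmHg / 133.3 Pa) = 27718 mmHg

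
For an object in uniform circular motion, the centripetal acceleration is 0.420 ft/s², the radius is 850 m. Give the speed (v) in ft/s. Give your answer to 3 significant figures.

Rearranging a = v²/r for v: v = √(a·r).
a = 0.420 ft/s² = 0.1280 m/s²; r = 850 m.
v = 10.43 m/s
10.43 m/s × (1 ft/s / 0.3048 m/s) = 34.22 ft/s

34.2 ft/s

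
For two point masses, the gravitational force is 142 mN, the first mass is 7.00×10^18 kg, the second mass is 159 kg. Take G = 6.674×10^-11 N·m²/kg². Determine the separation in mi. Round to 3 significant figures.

449 mi

Rearranging: r = √(G·m₁m₂/F).
F = 142 mN = 0.1420 N; m₁ = 7.00×10^18 kg; m₂ = 159 kg; G = 6.674×10^-11 N·m²/kg².
r = 7.233×10^5 m
7.233×10^5 m × (1 mi / 1609 m) = 449.4 mi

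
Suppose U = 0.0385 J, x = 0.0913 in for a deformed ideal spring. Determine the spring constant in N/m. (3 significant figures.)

Rearranging: k = 2U/x².
U = 0.0385 J; x = 0.0913 in = 0.002319 m.
k = 14318 N/m

14300 N/m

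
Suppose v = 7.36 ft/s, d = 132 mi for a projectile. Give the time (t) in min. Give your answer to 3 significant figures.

Solving v = d/t for t: t = d/v.
v = 7.36 ft/s = 2.243 m/s; d = 132 mi = 2.124×10^5 m.
t = 94696 s
94696 s × (1 min / 60.00 s) = 1578 min

1580 min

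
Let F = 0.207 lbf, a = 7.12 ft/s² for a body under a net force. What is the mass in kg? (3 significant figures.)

Rearranging: m = F/a.
F = 0.207 lbf = 0.9208 N; a = 7.12 ft/s² = 2.170 m/s².
m = 0.4243 kg

0.424 kg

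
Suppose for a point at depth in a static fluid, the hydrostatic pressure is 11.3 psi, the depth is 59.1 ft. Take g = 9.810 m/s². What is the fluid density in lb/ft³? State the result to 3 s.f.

27.5 lb/ft³

Rearranging P = ρ·g·h for ρ: ρ = P/(g·h).
P = 11.3 psi = 77911 Pa; h = 59.1 ft = 18.01 m; g = 9.810 m/s².
ρ = 440.9 kg/m³
440.9 kg/m³ × (1 lb/ft³ / 16.02 kg/m³) = 27.52 lb/ft³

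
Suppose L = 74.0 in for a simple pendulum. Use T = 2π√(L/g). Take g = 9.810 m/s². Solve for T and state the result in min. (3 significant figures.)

Directly: T = 2π√(L/g).
L = 74.0 in = 1.880 m; g = 9.810 m/s².
T = 2.750 s
2.750 s × (1 min / 60.00 s) = 0.04584 min

0.0458 min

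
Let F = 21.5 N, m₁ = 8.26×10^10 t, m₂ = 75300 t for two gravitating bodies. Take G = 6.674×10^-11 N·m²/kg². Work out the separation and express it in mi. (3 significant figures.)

86.3 mi

Rearranging: r = √(G·m₁m₂/F).
F = 21.5 N; m₁ = 8.26×10^10 t = 8.260×10^13 kg; m₂ = 75300 t = 7.530×10^7 kg; G = 6.674×10^-11 N·m²/kg².
r = 1.390×10^5 m
1.390×10^5 m × (1 mi / 1609 m) = 86.34 mi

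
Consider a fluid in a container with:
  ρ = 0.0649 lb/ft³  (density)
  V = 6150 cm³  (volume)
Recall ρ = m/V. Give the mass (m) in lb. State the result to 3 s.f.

Rearranging ρ = m/V for m: m = ρV.
ρ = 0.0649 lb/ft³ = 1.040 kg/m³; V = 6150 cm³ = 0.006150 m³.
m = 0.006394 kg
0.006394 kg × (1 lb / 0.4536 kg) = 0.01410 lb

0.0141 lb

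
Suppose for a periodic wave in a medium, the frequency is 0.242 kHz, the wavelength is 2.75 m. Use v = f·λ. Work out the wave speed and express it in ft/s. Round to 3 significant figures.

Directly: v = fλ.
f = 0.242 kHz = 242.0 Hz; λ = 2.75 m.
v = 665.5 m/s
665.5 m/s × (1 ft/s / 0.3048 m/s) = 2183 ft/s

2180 ft/s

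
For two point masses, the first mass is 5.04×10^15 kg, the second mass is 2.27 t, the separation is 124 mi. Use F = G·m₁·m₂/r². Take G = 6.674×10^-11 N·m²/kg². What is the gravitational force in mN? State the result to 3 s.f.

19.2 mN

From Newton's law of gravitation: F = Gm₁m₂/r².
m₁ = 5.04×10^15 kg; m₂ = 2.27 t = 2270 kg; r = 124 mi = 1.996×10^5 m; G = 6.674×10^-11 N·m²/kg².
F = 0.01917 N
0.01917 N × (1 mN / 0.001000 N) = 19.17 mN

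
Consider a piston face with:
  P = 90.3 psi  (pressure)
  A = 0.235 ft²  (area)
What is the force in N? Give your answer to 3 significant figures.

Solving P = F/A for F: F = P·A.
P = 90.3 psi = 6.226×10^5 Pa; A = 0.235 ft² = 0.02183 m².
F = 13593 N  (the unit combination reduces to kg·m/s² = N)

13600 N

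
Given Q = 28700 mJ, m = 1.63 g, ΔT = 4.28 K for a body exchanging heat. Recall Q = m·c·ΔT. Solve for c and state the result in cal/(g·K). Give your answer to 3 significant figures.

0.983 cal/(g·K)

Rearranging: c = Q/(m·ΔT).
Q = 28700 mJ = 28.70 J; m = 1.63 g = 0.001630 kg; ΔT = 4.28 K.
c = 4114 J/(kg·K)
4114 J/(kg·K) × (1 cal/(g·K) / 4184 J/(kg·K)) = 0.9832 cal/(g·K)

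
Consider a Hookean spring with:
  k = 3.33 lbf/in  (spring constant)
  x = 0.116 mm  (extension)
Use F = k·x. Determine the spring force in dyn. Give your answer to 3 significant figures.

F is given directly by: F = kx.
k = 3.33 lbf/in = 583.2 N/m; x = 0.116 mm = 1.160×10^-4 m.
F = 0.06765 N  (the unit combination reduces to kg·m/s² = N)
0.06765 N × (1 dyn / 1.000×10^-5 N) = 6765 dyn

6760 dyn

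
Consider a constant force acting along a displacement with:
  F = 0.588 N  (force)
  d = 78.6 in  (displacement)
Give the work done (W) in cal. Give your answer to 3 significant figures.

Directly: W = F·d.
F = 0.588 N; d = 78.6 in = 1.996 m.
W = 1.174 J
1.174 J × (1 cal / 4.184 J) = 0.2806 cal

0.281 cal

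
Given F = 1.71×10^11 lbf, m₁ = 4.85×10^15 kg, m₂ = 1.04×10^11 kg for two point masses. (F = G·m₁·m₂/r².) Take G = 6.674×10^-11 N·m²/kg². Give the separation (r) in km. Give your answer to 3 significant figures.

0.210 km

Rearranging: r = √(G·m₁m₂/F).
F = 1.71×10^11 lbf = 7.606×10^11 N; m₁ = 4.85×10^15 kg; m₂ = 1.04×10^11 kg; G = 6.674×10^-11 N·m²/kg².
r = 210.4 m
210.4 m × (1 km / 1000 m) = 0.2104 km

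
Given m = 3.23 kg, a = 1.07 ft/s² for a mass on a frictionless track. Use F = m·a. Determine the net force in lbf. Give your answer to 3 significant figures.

From Newton's second law: F = m·a.
m = 3.23 kg; a = 1.07 ft/s² = 0.3261 m/s².
F = 1.053 N
1.053 N × (1 lbf / 4.448 N) = 0.2368 lbf

0.237 lbf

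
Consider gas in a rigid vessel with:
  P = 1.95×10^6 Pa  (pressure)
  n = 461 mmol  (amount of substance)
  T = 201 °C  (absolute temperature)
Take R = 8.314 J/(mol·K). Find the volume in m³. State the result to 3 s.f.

9.32×10^-4 m³

From the ideal-gas law: V = nRT/P.
P = 1.95×10^6 Pa; n = 461 mmol = 0.4610 mol; T = 201 °C = 474.1 K; R = 8.314 J/(mol·K).
V = 9.319×10^-4 m³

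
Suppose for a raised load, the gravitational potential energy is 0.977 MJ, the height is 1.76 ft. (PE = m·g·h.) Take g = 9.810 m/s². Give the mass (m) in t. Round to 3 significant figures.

186 t

Rearranging PE = m·g·h for m: m = PE/(g·h).
PE = 0.977 MJ = 9.770×10^5 J; h = 1.76 ft = 0.5364 m; g = 9.810 m/s².
m = 1.857×10^5 kg
1.857×10^5 kg × (1 t / 1000 kg) = 185.7 t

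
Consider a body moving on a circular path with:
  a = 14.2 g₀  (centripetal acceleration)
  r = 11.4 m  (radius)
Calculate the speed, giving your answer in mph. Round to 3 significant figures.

89.1 mph

Rearranging: v = √(a·r).
a = 14.2 g₀ = 139.3 m/s²; r = 11.4 m.
v = 39.84 m/s
39.84 m/s × (1 mph / 0.4470 m/s) = 89.13 mph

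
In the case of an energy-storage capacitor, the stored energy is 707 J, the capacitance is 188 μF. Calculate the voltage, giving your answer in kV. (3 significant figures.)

2.74 kV

Rearranging: V = √(2E/C).
E = 707 J; C = 188 μF = 1.880×10^-4 F.
V = 2742 V  (the unit combination reduces to kg·m²/(A·s³) = V)
2742 V × (1 kV / 1000 V) = 2.742 kV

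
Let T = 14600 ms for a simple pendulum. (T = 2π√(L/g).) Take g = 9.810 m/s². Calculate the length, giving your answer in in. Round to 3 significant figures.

2090 in

Solving T = 2π√(L/g) for L: L = g·(T/2π)².
T = 14600 ms = 14.60 s; g = 9.810 m/s².
L = 52.97 m
52.97 m × (1 in / 0.02540 m) = 2085 in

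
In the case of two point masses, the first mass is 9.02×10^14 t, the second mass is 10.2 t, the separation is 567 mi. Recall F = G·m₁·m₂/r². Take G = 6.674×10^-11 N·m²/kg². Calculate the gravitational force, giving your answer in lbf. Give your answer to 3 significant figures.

From Newton's law of gravitation: F = Gm₁m₂/r².
m₁ = 9.02×10^14 t = 9.020×10^17 kg; m₂ = 10.2 t = 10200 kg; r = 567 mi = 9.125×10^5 m; G = 6.674×10^-11 N·m²/kg².
F = 0.7374 N  (the unit combination reduces to kg·m/s² = N)
0.7374 N × (1 lbf / 4.448 N) = 0.1658 lbf

0.166 lbf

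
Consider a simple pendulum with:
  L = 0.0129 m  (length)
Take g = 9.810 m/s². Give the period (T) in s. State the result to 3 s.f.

Directly: T = 2π√(L/g).
L = 0.0129 m; g = 9.810 m/s².
T = 0.2278 s

0.228 s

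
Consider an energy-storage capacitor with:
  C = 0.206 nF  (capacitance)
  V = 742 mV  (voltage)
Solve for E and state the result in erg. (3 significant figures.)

5.67×10^-4 erg

E is given directly by: E = ½CV².
C = 0.206 nF = 2.060×10^-10 F; V = 742 mV = 0.7420 V.
E = 5.671×10^-11 J  (the unit combination reduces to kg·m²/s² = J)
5.671×10^-11 J × (1 erg / 1.000×10^-7 J) = 5.671×10^-4 erg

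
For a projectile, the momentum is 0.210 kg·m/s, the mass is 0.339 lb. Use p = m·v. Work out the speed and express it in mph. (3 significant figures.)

3.05 mph

Solving p = m·v for v: v = p/m.
p = 0.210 kg·m/s; m = 0.339 lb = 0.1538 kg.
v = 1.366 m/s
1.366 m/s × (1 mph / 0.4470 m/s) = 3.055 mph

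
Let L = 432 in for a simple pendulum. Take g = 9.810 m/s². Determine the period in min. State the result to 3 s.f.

0.111 min

Directly: T = 2π√(L/g).
L = 432 in = 10.97 m; g = 9.810 m/s².
T = 6.645 s
6.645 s × (1 min / 60.00 s) = 0.1108 min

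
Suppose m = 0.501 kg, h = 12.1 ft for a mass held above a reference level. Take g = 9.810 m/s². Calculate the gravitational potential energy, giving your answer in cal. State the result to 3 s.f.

Directly: PE = mgh.
m = 0.501 kg; h = 12.1 ft = 3.688 m; g = 9.810 m/s².
PE = 18.13 J  (the unit combination reduces to kg·m²/s² = J)
18.13 J × (1 cal / 4.184 J) = 4.332 cal

4.33 cal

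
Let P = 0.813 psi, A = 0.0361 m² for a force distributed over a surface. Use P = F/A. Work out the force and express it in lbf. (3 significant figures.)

Rearranging: F = P·A.
P = 0.813 psi = 5605 Pa; A = 0.0361 m².
F = 202.4 N  (the unit combination reduces to kg·m/s² = N)
202.4 N × (1 lbf / 4.448 N) = 45.49 lbf

45.5 lbf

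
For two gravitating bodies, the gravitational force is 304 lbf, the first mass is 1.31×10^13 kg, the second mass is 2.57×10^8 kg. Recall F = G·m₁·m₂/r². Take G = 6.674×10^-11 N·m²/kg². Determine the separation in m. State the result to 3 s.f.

From Newton's law of gravitation: r = √(G·m₁m₂/F).
F = 304 lbf = 1352 N; m₁ = 1.31×10^13 kg; m₂ = 2.57×10^8 kg; G = 6.674×10^-11 N·m²/kg².
r = 12890 m

12900 m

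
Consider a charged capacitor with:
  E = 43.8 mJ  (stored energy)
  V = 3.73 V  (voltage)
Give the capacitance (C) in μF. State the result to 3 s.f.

6300 μF

Solving E = ½C·V² for C: C = 2E/V².
E = 43.8 mJ = 0.04380 J; V = 3.73 V.
C = 0.006296 F
0.006296 F × (1 μF / 1.000×10^-6 F) = 6296 μF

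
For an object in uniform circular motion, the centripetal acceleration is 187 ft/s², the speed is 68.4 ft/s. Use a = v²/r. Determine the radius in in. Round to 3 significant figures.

Solving a = v²/r for r: r = v²/a.
a = 187 ft/s² = 57.00 m/s²; v = 68.4 ft/s = 20.85 m/s.
r = 7.626 m
7.626 m × (1 in / 0.02540 m) = 300.2 in

300 in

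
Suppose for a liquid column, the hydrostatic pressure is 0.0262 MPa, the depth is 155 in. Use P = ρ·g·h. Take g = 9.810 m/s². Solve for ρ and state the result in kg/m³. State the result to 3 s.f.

Rearranging: ρ = P/(g·h).
P = 0.0262 MPa = 26200 Pa; h = 155 in = 3.937 m; g = 9.810 m/s².
ρ = 678.4 kg/m³

678 kg/m³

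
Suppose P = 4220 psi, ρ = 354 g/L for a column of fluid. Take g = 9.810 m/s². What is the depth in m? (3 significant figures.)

Rearranging: h = P/(ρ·g).
P = 4220 psi = 2.910×10^7 Pa; ρ = 354 g/L = 354.0 kg/m³; g = 9.810 m/s².
h = 8378 m

8380 m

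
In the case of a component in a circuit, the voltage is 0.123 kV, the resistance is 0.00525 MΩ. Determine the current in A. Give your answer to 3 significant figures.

0.0234 A

Solving V = I·R for I: I = V/R.
V = 0.123 kV = 123.0 V; R = 0.00525 MΩ = 5250 Ω.
I = 0.02343 A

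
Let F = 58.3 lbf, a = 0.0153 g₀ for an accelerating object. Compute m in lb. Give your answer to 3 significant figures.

3810 lb

Rearranging F = m·a for m: m = F/a.
F = 58.3 lbf = 259.3 N; a = 0.0153 g₀ = 0.1500 m/s².
m = 1728 kg
1728 kg × (1 lb / 0.4536 kg) = 3810 lb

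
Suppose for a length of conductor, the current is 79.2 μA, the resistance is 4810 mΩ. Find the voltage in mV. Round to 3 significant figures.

0.381 mV

From Ohm's law: V = IR.
I = 79.2 μA = 7.920×10^-5 A; R = 4810 mΩ = 4.810 Ω.
V = 3.810×10^-4 V
3.810×10^-4 V × (1 mV / 0.001000 V) = 0.3810 mV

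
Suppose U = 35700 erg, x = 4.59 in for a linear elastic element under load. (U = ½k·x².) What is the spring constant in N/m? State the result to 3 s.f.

0.525 N/m

Rearranging U = ½k·x² for k: k = 2U/x².
U = 35700 erg = 0.003570 J; x = 4.59 in = 0.1166 m.
k = 0.5253 N/m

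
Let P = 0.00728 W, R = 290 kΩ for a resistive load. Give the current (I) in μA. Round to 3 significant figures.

Solving P = I²R for I: I = √(P/R).
P = 0.00728 W; R = 290 kΩ = 2.900×10^5 Ω.
I = 1.584×10^-4 A
1.584×10^-4 A × (1 μA / 1.000×10^-6 A) = 158.4 μA

158 μA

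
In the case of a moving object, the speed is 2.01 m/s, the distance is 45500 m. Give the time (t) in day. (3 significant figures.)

0.262 day

Solving v = d/t for t: t = d/v.
v = 2.01 m/s; d = 45500 m.
t = 22637 s
22637 s × (1 day / 86400 s) = 0.2620 day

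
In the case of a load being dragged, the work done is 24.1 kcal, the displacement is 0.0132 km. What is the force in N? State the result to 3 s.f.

Solving W = F·d for F: F = W/d.
W = 24.1 kcal = 1.008×10^5 J; d = 0.0132 km = 13.20 m.
F = 7639 N  (the unit combination reduces to kg·m/s² = N)

7640 N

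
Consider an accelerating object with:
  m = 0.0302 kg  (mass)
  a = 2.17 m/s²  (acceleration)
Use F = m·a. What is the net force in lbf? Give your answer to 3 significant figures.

From Newton's second law: F = m·a.
m = 0.0302 kg; a = 2.17 m/s².
F = 0.06553 N  (the unit combination reduces to kg·m/s² = N)
0.06553 N × (1 lbf / 4.448 N) = 0.01473 lbf

0.0147 lbf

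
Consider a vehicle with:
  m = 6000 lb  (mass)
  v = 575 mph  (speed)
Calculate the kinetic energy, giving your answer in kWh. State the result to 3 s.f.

25.0 kWh

KE is given directly by: KE = ½mv².
m = 6000 lb = 2722 kg; v = 575 mph = 257.0 m/s.
KE = 8.991×10^7 J  (the unit combination reduces to kg·m²/s² = J)
8.991×10^7 J × (1 kWh / 3.600×10^6 J) = 24.98 kWh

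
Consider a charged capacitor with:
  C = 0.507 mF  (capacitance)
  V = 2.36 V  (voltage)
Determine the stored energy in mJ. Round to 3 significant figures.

Directly: E = ½CV².
C = 0.507 mF = 5.070×10^-4 F; V = 2.36 V.
E = 0.001412 J
0.001412 J × (1 mJ / 0.001000 J) = 1.412 mJ

1.41 mJ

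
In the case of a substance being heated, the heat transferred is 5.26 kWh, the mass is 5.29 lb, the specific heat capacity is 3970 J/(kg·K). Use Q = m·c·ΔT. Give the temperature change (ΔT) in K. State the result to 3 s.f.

1990 K

Rearranging: ΔT = Q/(m·c).
Q = 5.26 kWh = 1.894×10^7 J; m = 5.29 lb = 2.400 kg; c = 3970 J/(kg·K).
ΔT = 1988 K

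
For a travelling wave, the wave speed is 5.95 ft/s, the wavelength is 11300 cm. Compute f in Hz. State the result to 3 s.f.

Solving v = f·λ for f: f = v/λ.
v = 5.95 ft/s = 1.814 m/s; λ = 11300 cm = 113.0 m.
f = 0.01605 Hz

0.0160 Hz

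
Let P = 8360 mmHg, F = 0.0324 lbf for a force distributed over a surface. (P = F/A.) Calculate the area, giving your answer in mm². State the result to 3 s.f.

0.129 mm²

Solving P = F/A for A: A = F/P.
P = 8360 mmHg = 1.115×10^6 Pa; F = 0.0324 lbf = 0.1441 N.
A = 1.293×10^-7 m²
1.293×10^-7 m² × (1 mm² / 1.000×10^-6 m²) = 0.1293 mm²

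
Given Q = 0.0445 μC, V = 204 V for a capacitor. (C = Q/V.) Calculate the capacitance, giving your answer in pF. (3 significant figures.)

218 pF

Directly: C = Q/V.
Q = 0.0445 μC = 4.450×10^-8 C; V = 204 V.
C = 2.181×10^-10 F
2.181×10^-10 F × (1 pF / 1.000×10^-12 F) = 218.1 pF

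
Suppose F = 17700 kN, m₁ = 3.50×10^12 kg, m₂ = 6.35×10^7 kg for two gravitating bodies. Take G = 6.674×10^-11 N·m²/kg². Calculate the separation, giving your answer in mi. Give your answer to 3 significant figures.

0.0180 mi

Rearranging: r = √(G·m₁m₂/F).
F = 17700 kN = 1.770×10^7 N; m₁ = 3.50×10^12 kg; m₂ = 6.35×10^7 kg; G = 6.674×10^-11 N·m²/kg².
r = 28.95 m
28.95 m × (1 mi / 1609 m) = 0.01799 mi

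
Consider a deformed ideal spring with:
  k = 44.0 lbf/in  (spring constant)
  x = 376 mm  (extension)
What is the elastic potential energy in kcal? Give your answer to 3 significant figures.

0.130 kcal

U is given directly by: U = ½kx².
k = 44.0 lbf/in = 7706 N/m; x = 376 mm = 0.3760 m.
U = 544.7 J
544.7 J × (1 kcal / 4184 J) = 0.1302 kcal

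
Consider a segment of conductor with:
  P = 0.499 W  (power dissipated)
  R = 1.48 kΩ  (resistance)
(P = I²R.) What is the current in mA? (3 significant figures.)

Solving P = I²R for I: I = √(P/R).
P = 0.499 W; R = 1.48 kΩ = 1480 Ω.
I = 0.01836 A
0.01836 A × (1 mA / 0.001000 A) = 18.36 mA

18.4 mA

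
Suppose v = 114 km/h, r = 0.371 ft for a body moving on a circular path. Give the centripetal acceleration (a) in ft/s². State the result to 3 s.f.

a is given directly by: a = v²/r.
v = 114 km/h = 31.67 m/s; r = 0.371 ft = 0.1131 m.
a = 8868 m/s²
8868 m/s² × (1 ft/s² / 0.3048 m/s²) = 29094 ft/s²

29100 ft/s²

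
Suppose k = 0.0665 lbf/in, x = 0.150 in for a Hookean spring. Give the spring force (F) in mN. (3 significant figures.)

44.4 mN

From Hooke's law: F = kx.
k = 0.0665 lbf/in = 11.65 N/m; x = 0.150 in = 0.003810 m.
F = 0.04437 N  (the unit combination reduces to kg·m/s² = N)
0.04437 N × (1 mN / 0.001000 N) = 44.37 mN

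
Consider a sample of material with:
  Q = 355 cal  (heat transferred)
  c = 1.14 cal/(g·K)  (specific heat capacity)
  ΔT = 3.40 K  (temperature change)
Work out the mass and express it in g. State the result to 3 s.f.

91.6 g

Rearranging: m = Q/(c·ΔT).
Q = 355 cal = 1485 J; c = 1.14 cal/(g·K) = 4770 J/(kg·K); ΔT = 3.40 K.
m = 0.09159 kg
0.09159 kg × (1 g / 0.001000 kg) = 91.59 g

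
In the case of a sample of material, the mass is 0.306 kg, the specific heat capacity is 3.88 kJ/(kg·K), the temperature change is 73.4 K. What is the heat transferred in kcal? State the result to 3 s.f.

20.8 kcal

Directly: Q = mcΔT.
m = 0.306 kg; c = 3.88 kJ/(kg·K) = 3880 J/(kg·K); ΔT = 73.4 K.
Q = 87146 J
87146 J × (1 kcal / 4184 J) = 20.83 kcal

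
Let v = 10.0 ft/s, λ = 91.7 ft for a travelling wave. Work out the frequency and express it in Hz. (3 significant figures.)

0.109 Hz

Rearranging: f = v/λ.
v = 10.0 ft/s = 3.048 m/s; λ = 91.7 ft = 27.95 m.
f = 0.1091 Hz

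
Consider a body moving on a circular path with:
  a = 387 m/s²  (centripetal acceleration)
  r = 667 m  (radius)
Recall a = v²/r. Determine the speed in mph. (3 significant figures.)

Rearranging: v = √(a·r).
a = 387 m/s²; r = 667 m.
v = 508.1 m/s
508.1 m/s × (1 mph / 0.4470 m/s) = 1137 mph

1140 mph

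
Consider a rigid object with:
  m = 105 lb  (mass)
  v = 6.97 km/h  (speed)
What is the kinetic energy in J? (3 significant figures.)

KE is given directly by: KE = ½mv².
m = 105 lb = 47.63 kg; v = 6.97 km/h = 1.936 m/s.
KE = 89.27 J

89.3 J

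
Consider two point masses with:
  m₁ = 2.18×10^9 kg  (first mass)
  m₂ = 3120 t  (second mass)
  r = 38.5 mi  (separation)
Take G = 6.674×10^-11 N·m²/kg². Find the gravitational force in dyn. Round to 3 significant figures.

Directly: F = Gm₁m₂/r².
m₁ = 2.18×10^9 kg; m₂ = 3120 t = 3.120×10^6 kg; r = 38.5 mi = 61960 m; G = 6.674×10^-11 N·m²/kg².
F = 1.182×10^-4 N  (the unit combination reduces to kg·m/s² = N)
1.182×10^-4 N × (1 dyn / 1.000×10^-5 N) = 11.82 dyn

11.8 dyn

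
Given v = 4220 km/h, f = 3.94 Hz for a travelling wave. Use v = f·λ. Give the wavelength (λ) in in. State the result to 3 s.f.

Solving v = f·λ for λ: λ = v/f.
v = 4220 km/h = 1172 m/s; f = 3.94 Hz.
λ = 297.5 m
297.5 m × (1 in / 0.02540 m) = 11713 in

11700 in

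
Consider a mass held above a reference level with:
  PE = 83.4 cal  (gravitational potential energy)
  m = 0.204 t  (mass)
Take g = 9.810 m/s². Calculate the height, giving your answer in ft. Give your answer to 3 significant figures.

0.572 ft

Rearranging PE = m·g·h for h: h = PE/(m·g).
PE = 83.4 cal = 348.9 J; m = 0.204 t = 204.0 kg; g = 9.810 m/s².
h = 0.1744 m
0.1744 m × (1 ft / 0.3048 m) = 0.5721 ft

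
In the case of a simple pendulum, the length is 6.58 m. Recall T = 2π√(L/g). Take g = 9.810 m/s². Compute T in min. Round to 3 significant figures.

0.0858 min

Directly: T = 2π√(L/g).
L = 6.58 m; g = 9.810 m/s².
T = 5.146 s
5.146 s × (1 min / 60.00 s) = 0.08576 min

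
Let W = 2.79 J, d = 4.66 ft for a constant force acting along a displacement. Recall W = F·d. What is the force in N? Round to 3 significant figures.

1.96 N

Rearranging: F = W/d.
W = 2.79 J; d = 4.66 ft = 1.420 m.
F = 1.964 N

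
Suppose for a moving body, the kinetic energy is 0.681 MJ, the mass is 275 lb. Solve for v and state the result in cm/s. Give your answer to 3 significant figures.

10400 cm/s

Solving KE = ½mv² for v: v = √(2·KE/m).
KE = 0.681 MJ = 6.810×10^5 J; m = 275 lb = 124.7 kg.
v = 104.5 m/s
104.5 m/s × (1 cm/s / 0.01000 m/s) = 10449 cm/s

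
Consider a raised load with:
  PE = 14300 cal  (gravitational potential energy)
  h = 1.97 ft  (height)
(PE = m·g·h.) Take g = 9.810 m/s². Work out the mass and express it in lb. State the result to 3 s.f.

Rearranging PE = m·g·h for m: m = PE/(g·h).
PE = 14300 cal = 59831 J; h = 1.97 ft = 0.6005 m; g = 9.810 m/s².
m = 10157 kg
10157 kg × (1 lb / 0.4536 kg) = 22393 lb

22400 lb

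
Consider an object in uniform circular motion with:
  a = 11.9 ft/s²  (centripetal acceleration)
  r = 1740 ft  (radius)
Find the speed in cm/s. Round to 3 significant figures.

Rearranging a = v²/r for v: v = √(a·r).
a = 11.9 ft/s² = 3.627 m/s²; r = 1740 ft = 530.4 m.
v = 43.86 m/s
43.86 m/s × (1 cm/s / 0.01000 m/s) = 4386 cm/s

4390 cm/s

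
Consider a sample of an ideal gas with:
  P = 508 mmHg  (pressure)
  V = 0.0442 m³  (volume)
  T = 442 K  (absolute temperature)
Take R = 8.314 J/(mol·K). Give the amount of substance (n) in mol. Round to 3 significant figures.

0.815 mol

Rearranging: n = PV/(RT).
P = 508 mmHg = 67728 Pa; V = 0.0442 m³; T = 442 K; R = 8.314 J/(mol·K).
n = 0.8146 mol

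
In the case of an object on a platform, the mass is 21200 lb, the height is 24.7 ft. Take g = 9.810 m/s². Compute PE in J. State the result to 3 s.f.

7.10×10^5 J

PE is given directly by: PE = mgh.
m = 21200 lb = 9616 kg; h = 24.7 ft = 7.529 m; g = 9.810 m/s².
PE = 7.102×10^5 J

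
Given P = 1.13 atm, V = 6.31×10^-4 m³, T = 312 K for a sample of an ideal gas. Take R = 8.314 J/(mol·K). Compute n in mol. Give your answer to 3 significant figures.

From the ideal-gas law: n = PV/(RT).
P = 1.13 atm = 1.145×10^5 Pa; V = 6.31×10^-4 m³; T = 312 K; R = 8.314 J/(mol·K).
n = 0.02785 mol

0.0279 mol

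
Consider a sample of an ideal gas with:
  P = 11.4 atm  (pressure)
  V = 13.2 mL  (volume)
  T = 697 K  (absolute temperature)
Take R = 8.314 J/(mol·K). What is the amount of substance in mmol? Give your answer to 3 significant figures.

Rearranging PV = nRT for n: n = PV/(RT).
P = 11.4 atm = 1.155×10^6 Pa; V = 13.2 mL = 1.320×10^-5 m³; T = 697 K; R = 8.314 J/(mol·K).
n = 0.002631 mol
0.002631 mol × (1 mmol / 0.001000 mol) = 2.631 mmol

2.63 mmol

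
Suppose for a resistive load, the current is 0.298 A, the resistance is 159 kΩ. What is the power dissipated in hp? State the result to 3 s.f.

P is given directly by: P = I²R.
I = 0.298 A; R = 159 kΩ = 1.590×10^5 Ω.
P = 14120 W
14120 W × (1 hp / 745.7 W) = 18.94 hp

18.9 hp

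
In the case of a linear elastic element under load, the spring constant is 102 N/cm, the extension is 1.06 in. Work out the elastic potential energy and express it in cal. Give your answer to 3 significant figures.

U is given directly by: U = ½kx².
k = 102 N/cm = 10200 N/m; x = 1.06 in = 0.02692 m.
U = 3.697 J  (the unit combination reduces to kg·m²/s² = J)
3.697 J × (1 cal / 4.184 J) = 0.8836 cal

0.884 cal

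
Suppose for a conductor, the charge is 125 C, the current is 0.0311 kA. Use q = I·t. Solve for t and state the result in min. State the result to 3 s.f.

Solving q = I·t for t: t = q/I.
q = 125 C; I = 0.0311 kA = 31.10 A.
t = 4.019 s
4.019 s × (1 min / 60.00 s) = 0.06699 min

0.0670 min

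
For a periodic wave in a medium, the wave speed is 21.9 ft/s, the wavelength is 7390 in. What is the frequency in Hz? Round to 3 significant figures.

0.0356 Hz

Solving v = f·λ for f: f = v/λ.
v = 21.9 ft/s = 6.675 m/s; λ = 7390 in = 187.7 m.
f = 0.03556 Hz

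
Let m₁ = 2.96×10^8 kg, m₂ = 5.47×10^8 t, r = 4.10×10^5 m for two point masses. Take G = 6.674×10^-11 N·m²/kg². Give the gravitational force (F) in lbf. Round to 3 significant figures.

0.0145 lbf

From Newton's law of gravitation: F = Gm₁m₂/r².
m₁ = 2.96×10^8 kg; m₂ = 5.47×10^8 t = 5.470×10^11 kg; r = 4.10×10^5 m; G = 6.674×10^-11 N·m²/kg².
F = 0.06428 N
0.06428 N × (1 lbf / 4.448 N) = 0.01445 lbf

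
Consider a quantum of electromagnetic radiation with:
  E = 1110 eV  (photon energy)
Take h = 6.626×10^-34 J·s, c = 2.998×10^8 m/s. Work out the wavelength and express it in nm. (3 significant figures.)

1.12 nm

Rearranging E = h·c/λ for λ: λ = hc/E.
E = 1110 eV = 1.778×10^-16 J; h = 6.626×10^-34 J·s; c = 2.998×10^8 m/s.
λ = 1.117×10^-9 m
1.117×10^-9 m × (1 nm / 1.000×10^-9 m) = 1.117 nm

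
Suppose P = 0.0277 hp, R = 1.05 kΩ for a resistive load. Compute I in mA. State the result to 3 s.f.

Solving P = I²R for I: I = √(P/R).
P = 0.0277 hp = 20.66 W; R = 1.05 kΩ = 1050 Ω.
I = 0.1403 A
0.1403 A × (1 mA / 0.001000 A) = 140.3 mA

140 mA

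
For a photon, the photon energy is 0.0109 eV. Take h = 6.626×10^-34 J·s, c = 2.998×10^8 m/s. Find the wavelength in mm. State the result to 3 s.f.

0.114 mm

Rearranging E = h·c/λ for λ: λ = hc/E.
E = 0.0109 eV = 1.746×10^-21 J; h = 6.626×10^-34 J·s; c = 2.998×10^8 m/s.
λ = 1.137×10^-4 m
1.137×10^-4 m × (1 mm / 0.001000 m) = 0.1137 mm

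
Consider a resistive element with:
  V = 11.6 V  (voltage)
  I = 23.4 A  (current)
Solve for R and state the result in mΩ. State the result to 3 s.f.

Rearranging V = I·R for R: R = V/I.
V = 11.6 V; I = 23.4 A.
R = 0.4957 Ω
0.4957 Ω × (1 mΩ / 0.001000 Ω) = 495.7 mΩ

496 mΩ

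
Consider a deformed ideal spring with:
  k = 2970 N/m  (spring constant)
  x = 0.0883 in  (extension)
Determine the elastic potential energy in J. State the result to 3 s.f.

U is given directly by: U = ½kx².
k = 2970 N/m; x = 0.0883 in = 0.002243 m.
U = 0.007470 J  (the unit combination reduces to kg·m²/s² = J)

0.00747 J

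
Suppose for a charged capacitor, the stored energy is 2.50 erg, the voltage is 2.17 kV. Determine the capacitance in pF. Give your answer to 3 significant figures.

0.106 pF

Rearranging: C = 2E/V².
E = 2.50 erg = 2.500×10^-7 J; V = 2.17 kV = 2170 V.
C = 1.062×10^-13 F
1.062×10^-13 F × (1 pF / 1.000×10^-12 F) = 0.1062 pF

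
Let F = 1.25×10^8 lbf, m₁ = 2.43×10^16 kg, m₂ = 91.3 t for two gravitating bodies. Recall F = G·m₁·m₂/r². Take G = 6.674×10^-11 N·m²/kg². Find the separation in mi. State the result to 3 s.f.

Solving F = G·m₁·m₂/r² for r: r = √(G·m₁m₂/F).
F = 1.25×10^8 lbf = 5.560×10^8 N; m₁ = 2.43×10^16 kg; m₂ = 91.3 t = 91300 kg; G = 6.674×10^-11 N·m²/kg².
r = 16.32 m
16.32 m × (1 mi / 1609 m) = 0.01014 mi

0.0101 mi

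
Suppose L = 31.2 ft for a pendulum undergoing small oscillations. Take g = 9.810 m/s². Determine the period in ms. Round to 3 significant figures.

6190 ms

Directly: T = 2π√(L/g).
L = 31.2 ft = 9.510 m; g = 9.810 m/s².
T = 6.186 s
6.186 s × (1 ms / 0.001000 s) = 6186 ms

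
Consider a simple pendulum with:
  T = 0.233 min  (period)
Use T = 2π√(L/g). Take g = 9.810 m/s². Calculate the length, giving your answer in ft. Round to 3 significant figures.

Rearranging: L = g·(T/2π)².
T = 0.233 min = 13.98 s; g = 9.810 m/s².
L = 48.57 m
48.57 m × (1 ft / 0.3048 m) = 159.3 ft

159 ft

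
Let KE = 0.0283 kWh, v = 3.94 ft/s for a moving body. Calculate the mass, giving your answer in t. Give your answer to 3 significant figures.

141 t

Rearranging: m = 2·KE/v².
KE = 0.0283 kWh = 1.019×10^5 J; v = 3.94 ft/s = 1.201 m/s.
m = 1.413×10^5 kg
1.413×10^5 kg × (1 t / 1000 kg) = 141.3 t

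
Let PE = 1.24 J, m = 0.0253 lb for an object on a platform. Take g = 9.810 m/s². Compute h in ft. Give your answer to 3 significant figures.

36.1 ft

Rearranging PE = m·g·h for h: h = PE/(m·g).
PE = 1.24 J; m = 0.0253 lb = 0.01148 kg; g = 9.810 m/s².
h = 11.01 m
11.01 m × (1 ft / 0.3048 m) = 36.14 ft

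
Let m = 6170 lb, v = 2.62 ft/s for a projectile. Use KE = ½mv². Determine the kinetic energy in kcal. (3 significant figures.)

0.213 kcal

Directly: KE = ½mv².
m = 6170 lb = 2799 kg; v = 2.62 ft/s = 0.7986 m/s.
KE = 892.4 J
892.4 J × (1 kcal / 4184 J) = 0.2133 kcal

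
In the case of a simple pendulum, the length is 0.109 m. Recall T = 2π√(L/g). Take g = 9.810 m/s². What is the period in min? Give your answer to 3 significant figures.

0.0110 min

Directly: T = 2π√(L/g).
L = 0.109 m; g = 9.810 m/s².
T = 0.6623 s
0.6623 s × (1 min / 60.00 s) = 0.01104 min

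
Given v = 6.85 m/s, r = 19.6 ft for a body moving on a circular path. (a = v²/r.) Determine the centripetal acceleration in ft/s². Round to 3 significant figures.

25.8 ft/s²

a is given directly by: a = v²/r.
v = 6.85 m/s; r = 19.6 ft = 5.974 m.
a = 7.854 m/s²
7.854 m/s² × (1 ft/s² / 0.3048 m/s²) = 25.77 ft/s²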